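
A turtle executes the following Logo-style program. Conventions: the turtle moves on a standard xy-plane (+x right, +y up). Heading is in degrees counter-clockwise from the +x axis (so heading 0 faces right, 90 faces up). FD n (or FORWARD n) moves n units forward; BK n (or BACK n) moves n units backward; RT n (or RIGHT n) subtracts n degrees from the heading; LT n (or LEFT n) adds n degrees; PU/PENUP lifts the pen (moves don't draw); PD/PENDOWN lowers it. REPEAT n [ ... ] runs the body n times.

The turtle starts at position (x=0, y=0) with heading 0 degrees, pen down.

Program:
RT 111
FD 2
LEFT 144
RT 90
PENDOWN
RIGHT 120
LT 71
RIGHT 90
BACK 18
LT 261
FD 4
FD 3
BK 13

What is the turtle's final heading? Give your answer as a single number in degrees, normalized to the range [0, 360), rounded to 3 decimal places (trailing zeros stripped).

Executing turtle program step by step:
Start: pos=(0,0), heading=0, pen down
RT 111: heading 0 -> 249
FD 2: (0,0) -> (-0.717,-1.867) [heading=249, draw]
LT 144: heading 249 -> 33
RT 90: heading 33 -> 303
PD: pen down
RT 120: heading 303 -> 183
LT 71: heading 183 -> 254
RT 90: heading 254 -> 164
BK 18: (-0.717,-1.867) -> (16.586,-6.829) [heading=164, draw]
LT 261: heading 164 -> 65
FD 4: (16.586,-6.829) -> (18.276,-3.203) [heading=65, draw]
FD 3: (18.276,-3.203) -> (19.544,-0.484) [heading=65, draw]
BK 13: (19.544,-0.484) -> (14.05,-12.266) [heading=65, draw]
Final: pos=(14.05,-12.266), heading=65, 5 segment(s) drawn

Answer: 65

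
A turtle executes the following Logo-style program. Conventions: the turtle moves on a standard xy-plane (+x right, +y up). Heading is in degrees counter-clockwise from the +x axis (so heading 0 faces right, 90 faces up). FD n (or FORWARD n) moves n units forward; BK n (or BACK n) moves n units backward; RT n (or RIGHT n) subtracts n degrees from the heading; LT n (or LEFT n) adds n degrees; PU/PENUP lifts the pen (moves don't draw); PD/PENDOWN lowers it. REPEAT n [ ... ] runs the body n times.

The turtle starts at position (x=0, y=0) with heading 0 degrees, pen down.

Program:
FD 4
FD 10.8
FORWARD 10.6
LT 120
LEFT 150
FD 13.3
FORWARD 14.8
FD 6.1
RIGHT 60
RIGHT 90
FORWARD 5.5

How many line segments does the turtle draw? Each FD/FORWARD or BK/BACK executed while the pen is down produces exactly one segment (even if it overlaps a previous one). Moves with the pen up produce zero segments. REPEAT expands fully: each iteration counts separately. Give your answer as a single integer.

Answer: 7

Derivation:
Executing turtle program step by step:
Start: pos=(0,0), heading=0, pen down
FD 4: (0,0) -> (4,0) [heading=0, draw]
FD 10.8: (4,0) -> (14.8,0) [heading=0, draw]
FD 10.6: (14.8,0) -> (25.4,0) [heading=0, draw]
LT 120: heading 0 -> 120
LT 150: heading 120 -> 270
FD 13.3: (25.4,0) -> (25.4,-13.3) [heading=270, draw]
FD 14.8: (25.4,-13.3) -> (25.4,-28.1) [heading=270, draw]
FD 6.1: (25.4,-28.1) -> (25.4,-34.2) [heading=270, draw]
RT 60: heading 270 -> 210
RT 90: heading 210 -> 120
FD 5.5: (25.4,-34.2) -> (22.65,-29.437) [heading=120, draw]
Final: pos=(22.65,-29.437), heading=120, 7 segment(s) drawn
Segments drawn: 7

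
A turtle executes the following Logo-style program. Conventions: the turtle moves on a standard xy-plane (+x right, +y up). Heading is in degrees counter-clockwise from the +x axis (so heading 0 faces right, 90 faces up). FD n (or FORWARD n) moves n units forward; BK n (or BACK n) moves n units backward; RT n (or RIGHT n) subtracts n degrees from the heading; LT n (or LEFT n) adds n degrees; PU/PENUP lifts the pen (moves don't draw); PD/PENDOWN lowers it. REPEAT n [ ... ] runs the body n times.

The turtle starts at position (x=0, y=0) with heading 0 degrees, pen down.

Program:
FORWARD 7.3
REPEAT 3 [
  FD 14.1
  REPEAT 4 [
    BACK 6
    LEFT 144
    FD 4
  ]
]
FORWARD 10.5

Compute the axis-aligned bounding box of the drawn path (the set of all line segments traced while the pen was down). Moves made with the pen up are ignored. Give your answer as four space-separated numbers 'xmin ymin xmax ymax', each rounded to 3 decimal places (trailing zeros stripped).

Executing turtle program step by step:
Start: pos=(0,0), heading=0, pen down
FD 7.3: (0,0) -> (7.3,0) [heading=0, draw]
REPEAT 3 [
  -- iteration 1/3 --
  FD 14.1: (7.3,0) -> (21.4,0) [heading=0, draw]
  REPEAT 4 [
    -- iteration 1/4 --
    BK 6: (21.4,0) -> (15.4,0) [heading=0, draw]
    LT 144: heading 0 -> 144
    FD 4: (15.4,0) -> (12.164,2.351) [heading=144, draw]
    -- iteration 2/4 --
    BK 6: (12.164,2.351) -> (17.018,-1.176) [heading=144, draw]
    LT 144: heading 144 -> 288
    FD 4: (17.018,-1.176) -> (18.254,-4.98) [heading=288, draw]
    -- iteration 3/4 --
    BK 6: (18.254,-4.98) -> (16.4,0.727) [heading=288, draw]
    LT 144: heading 288 -> 72
    FD 4: (16.4,0.727) -> (17.636,4.531) [heading=72, draw]
    -- iteration 4/4 --
    BK 6: (17.636,4.531) -> (15.782,-1.176) [heading=72, draw]
    LT 144: heading 72 -> 216
    FD 4: (15.782,-1.176) -> (12.546,-3.527) [heading=216, draw]
  ]
  -- iteration 2/3 --
  FD 14.1: (12.546,-3.527) -> (1.139,-11.814) [heading=216, draw]
  REPEAT 4 [
    -- iteration 1/4 --
    BK 6: (1.139,-11.814) -> (5.993,-8.288) [heading=216, draw]
    LT 144: heading 216 -> 0
    FD 4: (5.993,-8.288) -> (9.993,-8.288) [heading=0, draw]
    -- iteration 2/4 --
    BK 6: (9.993,-8.288) -> (3.993,-8.288) [heading=0, draw]
    LT 144: heading 0 -> 144
    FD 4: (3.993,-8.288) -> (0.757,-5.937) [heading=144, draw]
    -- iteration 3/4 --
    BK 6: (0.757,-5.937) -> (5.611,-9.463) [heading=144, draw]
    LT 144: heading 144 -> 288
    FD 4: (5.611,-9.463) -> (6.847,-13.268) [heading=288, draw]
    -- iteration 4/4 --
    BK 6: (6.847,-13.268) -> (4.993,-7.561) [heading=288, draw]
    LT 144: heading 288 -> 72
    FD 4: (4.993,-7.561) -> (6.229,-3.757) [heading=72, draw]
  ]
  -- iteration 3/3 --
  FD 14.1: (6.229,-3.757) -> (10.586,9.653) [heading=72, draw]
  REPEAT 4 [
    -- iteration 1/4 --
    BK 6: (10.586,9.653) -> (8.732,3.947) [heading=72, draw]
    LT 144: heading 72 -> 216
    FD 4: (8.732,3.947) -> (5.496,1.595) [heading=216, draw]
    -- iteration 2/4 --
    BK 6: (5.496,1.595) -> (10.35,5.122) [heading=216, draw]
    LT 144: heading 216 -> 0
    FD 4: (10.35,5.122) -> (14.35,5.122) [heading=0, draw]
    -- iteration 3/4 --
    BK 6: (14.35,5.122) -> (8.35,5.122) [heading=0, draw]
    LT 144: heading 0 -> 144
    FD 4: (8.35,5.122) -> (5.114,7.473) [heading=144, draw]
    -- iteration 4/4 --
    BK 6: (5.114,7.473) -> (9.968,3.947) [heading=144, draw]
    LT 144: heading 144 -> 288
    FD 4: (9.968,3.947) -> (11.204,0.142) [heading=288, draw]
  ]
]
FD 10.5: (11.204,0.142) -> (14.449,-9.844) [heading=288, draw]
Final: pos=(14.449,-9.844), heading=288, 29 segment(s) drawn

Segment endpoints: x in {0, 0.757, 1.139, 3.993, 4.993, 5.114, 5.496, 5.611, 5.993, 6.229, 6.847, 7.3, 8.35, 8.732, 9.968, 9.993, 10.35, 10.586, 11.204, 12.164, 12.546, 14.35, 14.449, 15.4, 15.782, 16.4, 17.018, 17.636, 18.254, 21.4}, y in {-13.268, -11.814, -9.844, -9.463, -8.288, -8.288, -8.288, -7.561, -5.937, -4.98, -3.757, -3.527, -1.176, -1.176, 0, 0.142, 0.727, 1.595, 2.351, 3.947, 3.947, 4.531, 5.122, 5.122, 5.122, 7.473, 9.653}
xmin=0, ymin=-13.268, xmax=21.4, ymax=9.653

Answer: 0 -13.268 21.4 9.653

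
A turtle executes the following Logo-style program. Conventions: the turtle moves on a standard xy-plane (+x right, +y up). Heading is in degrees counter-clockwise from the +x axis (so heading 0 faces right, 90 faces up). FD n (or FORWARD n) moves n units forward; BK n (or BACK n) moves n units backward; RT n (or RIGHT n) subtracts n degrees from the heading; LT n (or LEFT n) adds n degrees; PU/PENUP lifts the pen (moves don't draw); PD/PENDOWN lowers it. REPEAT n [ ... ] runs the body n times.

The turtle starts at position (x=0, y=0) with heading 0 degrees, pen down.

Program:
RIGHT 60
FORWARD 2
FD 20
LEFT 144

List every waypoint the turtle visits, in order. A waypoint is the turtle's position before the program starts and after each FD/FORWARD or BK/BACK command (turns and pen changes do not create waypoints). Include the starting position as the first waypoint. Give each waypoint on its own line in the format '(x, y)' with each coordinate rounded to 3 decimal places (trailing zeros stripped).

Executing turtle program step by step:
Start: pos=(0,0), heading=0, pen down
RT 60: heading 0 -> 300
FD 2: (0,0) -> (1,-1.732) [heading=300, draw]
FD 20: (1,-1.732) -> (11,-19.053) [heading=300, draw]
LT 144: heading 300 -> 84
Final: pos=(11,-19.053), heading=84, 2 segment(s) drawn
Waypoints (3 total):
(0, 0)
(1, -1.732)
(11, -19.053)

Answer: (0, 0)
(1, -1.732)
(11, -19.053)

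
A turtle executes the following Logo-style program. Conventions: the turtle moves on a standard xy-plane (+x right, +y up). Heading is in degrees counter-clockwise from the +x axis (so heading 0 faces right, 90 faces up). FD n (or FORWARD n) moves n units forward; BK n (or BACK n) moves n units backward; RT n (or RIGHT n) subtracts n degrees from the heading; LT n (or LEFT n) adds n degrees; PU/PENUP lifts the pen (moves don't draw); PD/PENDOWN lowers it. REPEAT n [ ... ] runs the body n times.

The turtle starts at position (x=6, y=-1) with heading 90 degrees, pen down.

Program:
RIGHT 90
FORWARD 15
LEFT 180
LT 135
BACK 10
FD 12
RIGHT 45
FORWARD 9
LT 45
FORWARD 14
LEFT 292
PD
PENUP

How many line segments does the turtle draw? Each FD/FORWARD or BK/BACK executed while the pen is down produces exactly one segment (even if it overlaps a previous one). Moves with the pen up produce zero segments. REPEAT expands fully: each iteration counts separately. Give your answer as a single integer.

Executing turtle program step by step:
Start: pos=(6,-1), heading=90, pen down
RT 90: heading 90 -> 0
FD 15: (6,-1) -> (21,-1) [heading=0, draw]
LT 180: heading 0 -> 180
LT 135: heading 180 -> 315
BK 10: (21,-1) -> (13.929,6.071) [heading=315, draw]
FD 12: (13.929,6.071) -> (22.414,-2.414) [heading=315, draw]
RT 45: heading 315 -> 270
FD 9: (22.414,-2.414) -> (22.414,-11.414) [heading=270, draw]
LT 45: heading 270 -> 315
FD 14: (22.414,-11.414) -> (32.314,-21.314) [heading=315, draw]
LT 292: heading 315 -> 247
PD: pen down
PU: pen up
Final: pos=(32.314,-21.314), heading=247, 5 segment(s) drawn
Segments drawn: 5

Answer: 5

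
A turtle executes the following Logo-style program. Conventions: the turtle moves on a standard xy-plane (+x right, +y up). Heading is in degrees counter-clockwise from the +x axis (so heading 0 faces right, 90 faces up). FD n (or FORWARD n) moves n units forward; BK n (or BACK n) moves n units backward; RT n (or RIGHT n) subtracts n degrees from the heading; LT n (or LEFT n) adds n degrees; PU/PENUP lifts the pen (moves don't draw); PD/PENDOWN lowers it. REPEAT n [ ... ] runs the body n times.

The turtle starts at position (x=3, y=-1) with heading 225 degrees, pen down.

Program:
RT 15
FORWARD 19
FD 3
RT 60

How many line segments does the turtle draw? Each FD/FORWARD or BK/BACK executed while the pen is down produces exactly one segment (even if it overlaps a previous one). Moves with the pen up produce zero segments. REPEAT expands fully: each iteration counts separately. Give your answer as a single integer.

Executing turtle program step by step:
Start: pos=(3,-1), heading=225, pen down
RT 15: heading 225 -> 210
FD 19: (3,-1) -> (-13.454,-10.5) [heading=210, draw]
FD 3: (-13.454,-10.5) -> (-16.053,-12) [heading=210, draw]
RT 60: heading 210 -> 150
Final: pos=(-16.053,-12), heading=150, 2 segment(s) drawn
Segments drawn: 2

Answer: 2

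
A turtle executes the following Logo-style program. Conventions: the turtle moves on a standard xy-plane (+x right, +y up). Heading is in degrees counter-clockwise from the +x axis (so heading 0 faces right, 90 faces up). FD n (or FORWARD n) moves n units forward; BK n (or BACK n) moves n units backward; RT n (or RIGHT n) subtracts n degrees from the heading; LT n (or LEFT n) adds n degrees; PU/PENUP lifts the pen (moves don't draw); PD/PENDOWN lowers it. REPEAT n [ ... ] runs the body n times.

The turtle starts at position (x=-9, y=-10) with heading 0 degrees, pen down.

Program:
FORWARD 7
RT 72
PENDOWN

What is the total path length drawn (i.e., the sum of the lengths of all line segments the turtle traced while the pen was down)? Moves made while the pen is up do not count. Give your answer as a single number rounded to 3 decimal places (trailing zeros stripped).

Executing turtle program step by step:
Start: pos=(-9,-10), heading=0, pen down
FD 7: (-9,-10) -> (-2,-10) [heading=0, draw]
RT 72: heading 0 -> 288
PD: pen down
Final: pos=(-2,-10), heading=288, 1 segment(s) drawn

Segment lengths:
  seg 1: (-9,-10) -> (-2,-10), length = 7
Total = 7

Answer: 7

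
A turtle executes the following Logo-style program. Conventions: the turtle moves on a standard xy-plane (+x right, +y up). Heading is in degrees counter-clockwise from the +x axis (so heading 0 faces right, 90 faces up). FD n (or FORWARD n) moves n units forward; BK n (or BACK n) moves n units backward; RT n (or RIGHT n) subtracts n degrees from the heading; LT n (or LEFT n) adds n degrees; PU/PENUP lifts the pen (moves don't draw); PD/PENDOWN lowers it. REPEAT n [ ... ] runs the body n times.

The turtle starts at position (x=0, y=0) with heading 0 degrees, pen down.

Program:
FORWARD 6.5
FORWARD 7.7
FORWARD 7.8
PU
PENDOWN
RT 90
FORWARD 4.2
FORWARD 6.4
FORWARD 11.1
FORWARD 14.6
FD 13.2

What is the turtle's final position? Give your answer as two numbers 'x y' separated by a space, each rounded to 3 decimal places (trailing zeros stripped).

Answer: 22 -49.5

Derivation:
Executing turtle program step by step:
Start: pos=(0,0), heading=0, pen down
FD 6.5: (0,0) -> (6.5,0) [heading=0, draw]
FD 7.7: (6.5,0) -> (14.2,0) [heading=0, draw]
FD 7.8: (14.2,0) -> (22,0) [heading=0, draw]
PU: pen up
PD: pen down
RT 90: heading 0 -> 270
FD 4.2: (22,0) -> (22,-4.2) [heading=270, draw]
FD 6.4: (22,-4.2) -> (22,-10.6) [heading=270, draw]
FD 11.1: (22,-10.6) -> (22,-21.7) [heading=270, draw]
FD 14.6: (22,-21.7) -> (22,-36.3) [heading=270, draw]
FD 13.2: (22,-36.3) -> (22,-49.5) [heading=270, draw]
Final: pos=(22,-49.5), heading=270, 8 segment(s) drawn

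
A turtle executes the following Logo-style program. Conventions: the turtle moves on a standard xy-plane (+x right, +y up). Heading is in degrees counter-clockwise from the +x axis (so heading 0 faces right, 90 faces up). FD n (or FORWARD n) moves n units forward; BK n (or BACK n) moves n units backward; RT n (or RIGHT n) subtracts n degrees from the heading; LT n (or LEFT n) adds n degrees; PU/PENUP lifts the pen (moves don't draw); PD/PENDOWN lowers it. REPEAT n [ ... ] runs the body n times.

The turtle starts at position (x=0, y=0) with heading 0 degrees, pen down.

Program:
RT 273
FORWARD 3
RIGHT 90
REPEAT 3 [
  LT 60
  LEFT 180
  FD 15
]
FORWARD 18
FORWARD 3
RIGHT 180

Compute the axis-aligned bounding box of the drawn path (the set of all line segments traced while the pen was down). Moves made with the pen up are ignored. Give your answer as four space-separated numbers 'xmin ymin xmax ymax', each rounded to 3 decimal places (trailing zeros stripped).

Answer: -14.822 -9.584 21.128 3.781

Derivation:
Executing turtle program step by step:
Start: pos=(0,0), heading=0, pen down
RT 273: heading 0 -> 87
FD 3: (0,0) -> (0.157,2.996) [heading=87, draw]
RT 90: heading 87 -> 357
REPEAT 3 [
  -- iteration 1/3 --
  LT 60: heading 357 -> 57
  LT 180: heading 57 -> 237
  FD 15: (0.157,2.996) -> (-8.013,-9.584) [heading=237, draw]
  -- iteration 2/3 --
  LT 60: heading 237 -> 297
  LT 180: heading 297 -> 117
  FD 15: (-8.013,-9.584) -> (-14.822,3.781) [heading=117, draw]
  -- iteration 3/3 --
  LT 60: heading 117 -> 177
  LT 180: heading 177 -> 357
  FD 15: (-14.822,3.781) -> (0.157,2.996) [heading=357, draw]
]
FD 18: (0.157,2.996) -> (18.132,2.054) [heading=357, draw]
FD 3: (18.132,2.054) -> (21.128,1.897) [heading=357, draw]
RT 180: heading 357 -> 177
Final: pos=(21.128,1.897), heading=177, 6 segment(s) drawn

Segment endpoints: x in {-14.822, -8.013, 0, 0.157, 0.157, 18.132, 21.128}, y in {-9.584, 0, 1.897, 2.054, 2.996, 2.996, 3.781}
xmin=-14.822, ymin=-9.584, xmax=21.128, ymax=3.781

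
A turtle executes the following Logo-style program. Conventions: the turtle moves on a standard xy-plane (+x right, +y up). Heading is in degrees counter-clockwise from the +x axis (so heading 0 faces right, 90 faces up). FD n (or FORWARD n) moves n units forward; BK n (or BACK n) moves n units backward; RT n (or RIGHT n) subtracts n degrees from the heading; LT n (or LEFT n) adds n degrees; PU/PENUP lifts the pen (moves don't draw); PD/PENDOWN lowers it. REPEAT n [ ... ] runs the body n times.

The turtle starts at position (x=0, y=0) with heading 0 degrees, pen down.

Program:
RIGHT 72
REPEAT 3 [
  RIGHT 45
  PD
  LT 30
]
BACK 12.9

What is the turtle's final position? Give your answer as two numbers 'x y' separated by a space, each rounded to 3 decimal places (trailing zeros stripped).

Executing turtle program step by step:
Start: pos=(0,0), heading=0, pen down
RT 72: heading 0 -> 288
REPEAT 3 [
  -- iteration 1/3 --
  RT 45: heading 288 -> 243
  PD: pen down
  LT 30: heading 243 -> 273
  -- iteration 2/3 --
  RT 45: heading 273 -> 228
  PD: pen down
  LT 30: heading 228 -> 258
  -- iteration 3/3 --
  RT 45: heading 258 -> 213
  PD: pen down
  LT 30: heading 213 -> 243
]
BK 12.9: (0,0) -> (5.856,11.494) [heading=243, draw]
Final: pos=(5.856,11.494), heading=243, 1 segment(s) drawn

Answer: 5.856 11.494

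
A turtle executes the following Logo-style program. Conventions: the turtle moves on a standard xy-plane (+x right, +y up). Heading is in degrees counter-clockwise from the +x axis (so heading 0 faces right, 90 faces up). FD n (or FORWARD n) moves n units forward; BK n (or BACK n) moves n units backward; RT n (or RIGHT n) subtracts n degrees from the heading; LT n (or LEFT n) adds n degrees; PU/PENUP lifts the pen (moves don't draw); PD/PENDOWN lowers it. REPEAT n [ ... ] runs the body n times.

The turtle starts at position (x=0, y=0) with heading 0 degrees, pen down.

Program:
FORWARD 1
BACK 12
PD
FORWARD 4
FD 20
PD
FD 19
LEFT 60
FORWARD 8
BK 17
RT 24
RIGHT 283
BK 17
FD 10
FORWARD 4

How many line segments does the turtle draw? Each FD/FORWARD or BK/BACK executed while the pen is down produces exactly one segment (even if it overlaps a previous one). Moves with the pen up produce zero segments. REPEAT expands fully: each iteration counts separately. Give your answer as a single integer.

Answer: 10

Derivation:
Executing turtle program step by step:
Start: pos=(0,0), heading=0, pen down
FD 1: (0,0) -> (1,0) [heading=0, draw]
BK 12: (1,0) -> (-11,0) [heading=0, draw]
PD: pen down
FD 4: (-11,0) -> (-7,0) [heading=0, draw]
FD 20: (-7,0) -> (13,0) [heading=0, draw]
PD: pen down
FD 19: (13,0) -> (32,0) [heading=0, draw]
LT 60: heading 0 -> 60
FD 8: (32,0) -> (36,6.928) [heading=60, draw]
BK 17: (36,6.928) -> (27.5,-7.794) [heading=60, draw]
RT 24: heading 60 -> 36
RT 283: heading 36 -> 113
BK 17: (27.5,-7.794) -> (34.142,-23.443) [heading=113, draw]
FD 10: (34.142,-23.443) -> (30.235,-14.238) [heading=113, draw]
FD 4: (30.235,-14.238) -> (28.672,-10.556) [heading=113, draw]
Final: pos=(28.672,-10.556), heading=113, 10 segment(s) drawn
Segments drawn: 10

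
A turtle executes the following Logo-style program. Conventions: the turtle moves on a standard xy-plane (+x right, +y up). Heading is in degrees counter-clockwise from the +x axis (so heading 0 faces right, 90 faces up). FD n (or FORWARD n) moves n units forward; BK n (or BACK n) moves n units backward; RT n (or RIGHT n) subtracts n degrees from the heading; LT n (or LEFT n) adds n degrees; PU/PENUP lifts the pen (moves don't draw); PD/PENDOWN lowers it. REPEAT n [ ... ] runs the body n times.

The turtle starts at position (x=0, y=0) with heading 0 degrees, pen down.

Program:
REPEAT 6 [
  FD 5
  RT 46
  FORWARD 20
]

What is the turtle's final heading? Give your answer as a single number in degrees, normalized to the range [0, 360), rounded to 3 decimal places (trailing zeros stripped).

Executing turtle program step by step:
Start: pos=(0,0), heading=0, pen down
REPEAT 6 [
  -- iteration 1/6 --
  FD 5: (0,0) -> (5,0) [heading=0, draw]
  RT 46: heading 0 -> 314
  FD 20: (5,0) -> (18.893,-14.387) [heading=314, draw]
  -- iteration 2/6 --
  FD 5: (18.893,-14.387) -> (22.366,-17.983) [heading=314, draw]
  RT 46: heading 314 -> 268
  FD 20: (22.366,-17.983) -> (21.668,-37.971) [heading=268, draw]
  -- iteration 3/6 --
  FD 5: (21.668,-37.971) -> (21.494,-42.968) [heading=268, draw]
  RT 46: heading 268 -> 222
  FD 20: (21.494,-42.968) -> (6.631,-56.351) [heading=222, draw]
  -- iteration 4/6 --
  FD 5: (6.631,-56.351) -> (2.915,-59.697) [heading=222, draw]
  RT 46: heading 222 -> 176
  FD 20: (2.915,-59.697) -> (-17.036,-58.301) [heading=176, draw]
  -- iteration 5/6 --
  FD 5: (-17.036,-58.301) -> (-22.024,-57.953) [heading=176, draw]
  RT 46: heading 176 -> 130
  FD 20: (-22.024,-57.953) -> (-34.88,-42.632) [heading=130, draw]
  -- iteration 6/6 --
  FD 5: (-34.88,-42.632) -> (-38.093,-38.802) [heading=130, draw]
  RT 46: heading 130 -> 84
  FD 20: (-38.093,-38.802) -> (-36.003,-18.911) [heading=84, draw]
]
Final: pos=(-36.003,-18.911), heading=84, 12 segment(s) drawn

Answer: 84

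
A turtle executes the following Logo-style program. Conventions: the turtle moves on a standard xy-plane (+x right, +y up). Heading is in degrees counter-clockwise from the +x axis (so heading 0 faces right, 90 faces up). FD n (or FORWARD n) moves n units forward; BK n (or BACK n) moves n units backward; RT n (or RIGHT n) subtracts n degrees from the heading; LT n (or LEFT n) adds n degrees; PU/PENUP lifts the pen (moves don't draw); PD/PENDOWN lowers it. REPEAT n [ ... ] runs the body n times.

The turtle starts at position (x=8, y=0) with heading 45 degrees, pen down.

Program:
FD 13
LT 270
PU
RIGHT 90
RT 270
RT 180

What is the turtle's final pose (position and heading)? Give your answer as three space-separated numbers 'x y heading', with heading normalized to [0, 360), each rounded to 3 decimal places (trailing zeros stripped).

Executing turtle program step by step:
Start: pos=(8,0), heading=45, pen down
FD 13: (8,0) -> (17.192,9.192) [heading=45, draw]
LT 270: heading 45 -> 315
PU: pen up
RT 90: heading 315 -> 225
RT 270: heading 225 -> 315
RT 180: heading 315 -> 135
Final: pos=(17.192,9.192), heading=135, 1 segment(s) drawn

Answer: 17.192 9.192 135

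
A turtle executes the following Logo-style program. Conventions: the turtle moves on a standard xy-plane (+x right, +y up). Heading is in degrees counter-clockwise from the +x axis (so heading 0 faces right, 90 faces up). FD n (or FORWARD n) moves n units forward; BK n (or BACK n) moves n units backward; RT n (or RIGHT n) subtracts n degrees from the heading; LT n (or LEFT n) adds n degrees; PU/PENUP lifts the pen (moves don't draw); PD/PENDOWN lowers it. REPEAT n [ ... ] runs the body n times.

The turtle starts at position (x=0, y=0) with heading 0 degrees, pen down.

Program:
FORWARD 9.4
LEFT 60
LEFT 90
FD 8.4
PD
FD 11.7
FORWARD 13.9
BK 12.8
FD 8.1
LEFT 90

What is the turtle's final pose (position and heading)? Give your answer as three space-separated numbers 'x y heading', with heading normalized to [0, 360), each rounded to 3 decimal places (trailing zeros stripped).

Executing turtle program step by step:
Start: pos=(0,0), heading=0, pen down
FD 9.4: (0,0) -> (9.4,0) [heading=0, draw]
LT 60: heading 0 -> 60
LT 90: heading 60 -> 150
FD 8.4: (9.4,0) -> (2.125,4.2) [heading=150, draw]
PD: pen down
FD 11.7: (2.125,4.2) -> (-8.007,10.05) [heading=150, draw]
FD 13.9: (-8.007,10.05) -> (-20.045,17) [heading=150, draw]
BK 12.8: (-20.045,17) -> (-8.96,10.6) [heading=150, draw]
FD 8.1: (-8.96,10.6) -> (-15.975,14.65) [heading=150, draw]
LT 90: heading 150 -> 240
Final: pos=(-15.975,14.65), heading=240, 6 segment(s) drawn

Answer: -15.975 14.65 240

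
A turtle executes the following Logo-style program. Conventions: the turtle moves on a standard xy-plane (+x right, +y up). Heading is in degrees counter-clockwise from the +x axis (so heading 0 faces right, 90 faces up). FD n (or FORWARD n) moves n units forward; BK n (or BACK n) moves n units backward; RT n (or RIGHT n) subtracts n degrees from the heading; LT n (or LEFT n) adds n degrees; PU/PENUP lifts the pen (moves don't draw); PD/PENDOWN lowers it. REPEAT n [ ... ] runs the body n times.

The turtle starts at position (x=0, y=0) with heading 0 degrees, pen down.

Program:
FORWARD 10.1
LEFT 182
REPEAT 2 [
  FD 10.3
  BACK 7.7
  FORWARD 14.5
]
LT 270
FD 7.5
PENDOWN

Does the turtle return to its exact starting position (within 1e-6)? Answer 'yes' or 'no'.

Answer: no

Derivation:
Executing turtle program step by step:
Start: pos=(0,0), heading=0, pen down
FD 10.1: (0,0) -> (10.1,0) [heading=0, draw]
LT 182: heading 0 -> 182
REPEAT 2 [
  -- iteration 1/2 --
  FD 10.3: (10.1,0) -> (-0.194,-0.359) [heading=182, draw]
  BK 7.7: (-0.194,-0.359) -> (7.502,-0.091) [heading=182, draw]
  FD 14.5: (7.502,-0.091) -> (-6.99,-0.597) [heading=182, draw]
  -- iteration 2/2 --
  FD 10.3: (-6.99,-0.597) -> (-17.283,-0.956) [heading=182, draw]
  BK 7.7: (-17.283,-0.956) -> (-9.588,-0.688) [heading=182, draw]
  FD 14.5: (-9.588,-0.688) -> (-24.079,-1.194) [heading=182, draw]
]
LT 270: heading 182 -> 92
FD 7.5: (-24.079,-1.194) -> (-24.341,6.302) [heading=92, draw]
PD: pen down
Final: pos=(-24.341,6.302), heading=92, 8 segment(s) drawn

Start position: (0, 0)
Final position: (-24.341, 6.302)
Distance = 25.143; >= 1e-6 -> NOT closed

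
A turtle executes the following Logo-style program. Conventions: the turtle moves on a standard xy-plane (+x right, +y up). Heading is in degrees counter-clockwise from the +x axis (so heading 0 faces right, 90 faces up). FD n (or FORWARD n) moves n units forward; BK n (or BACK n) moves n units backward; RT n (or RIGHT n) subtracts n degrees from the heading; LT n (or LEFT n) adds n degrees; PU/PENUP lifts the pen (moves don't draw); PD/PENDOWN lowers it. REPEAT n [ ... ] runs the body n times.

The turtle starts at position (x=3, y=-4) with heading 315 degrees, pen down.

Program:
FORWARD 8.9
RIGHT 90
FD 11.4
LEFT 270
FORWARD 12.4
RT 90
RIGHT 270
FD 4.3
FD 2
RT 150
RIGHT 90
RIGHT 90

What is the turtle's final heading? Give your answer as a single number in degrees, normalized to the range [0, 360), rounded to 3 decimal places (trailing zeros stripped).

Executing turtle program step by step:
Start: pos=(3,-4), heading=315, pen down
FD 8.9: (3,-4) -> (9.293,-10.293) [heading=315, draw]
RT 90: heading 315 -> 225
FD 11.4: (9.293,-10.293) -> (1.232,-18.354) [heading=225, draw]
LT 270: heading 225 -> 135
FD 12.4: (1.232,-18.354) -> (-7.536,-9.586) [heading=135, draw]
RT 90: heading 135 -> 45
RT 270: heading 45 -> 135
FD 4.3: (-7.536,-9.586) -> (-10.576,-6.546) [heading=135, draw]
FD 2: (-10.576,-6.546) -> (-11.991,-5.131) [heading=135, draw]
RT 150: heading 135 -> 345
RT 90: heading 345 -> 255
RT 90: heading 255 -> 165
Final: pos=(-11.991,-5.131), heading=165, 5 segment(s) drawn

Answer: 165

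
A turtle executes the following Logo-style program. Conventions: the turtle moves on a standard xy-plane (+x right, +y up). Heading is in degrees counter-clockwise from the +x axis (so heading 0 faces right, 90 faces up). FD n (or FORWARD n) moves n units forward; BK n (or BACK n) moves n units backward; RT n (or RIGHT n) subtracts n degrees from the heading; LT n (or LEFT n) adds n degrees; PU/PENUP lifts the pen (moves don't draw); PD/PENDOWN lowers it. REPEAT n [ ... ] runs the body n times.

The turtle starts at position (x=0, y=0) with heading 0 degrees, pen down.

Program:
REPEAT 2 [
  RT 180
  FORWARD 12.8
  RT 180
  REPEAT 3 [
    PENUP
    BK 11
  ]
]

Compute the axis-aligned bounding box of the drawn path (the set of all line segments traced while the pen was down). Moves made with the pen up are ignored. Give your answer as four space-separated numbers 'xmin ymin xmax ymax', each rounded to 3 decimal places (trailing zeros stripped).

Answer: -12.8 0 0 0

Derivation:
Executing turtle program step by step:
Start: pos=(0,0), heading=0, pen down
REPEAT 2 [
  -- iteration 1/2 --
  RT 180: heading 0 -> 180
  FD 12.8: (0,0) -> (-12.8,0) [heading=180, draw]
  RT 180: heading 180 -> 0
  REPEAT 3 [
    -- iteration 1/3 --
    PU: pen up
    BK 11: (-12.8,0) -> (-23.8,0) [heading=0, move]
    -- iteration 2/3 --
    PU: pen up
    BK 11: (-23.8,0) -> (-34.8,0) [heading=0, move]
    -- iteration 3/3 --
    PU: pen up
    BK 11: (-34.8,0) -> (-45.8,0) [heading=0, move]
  ]
  -- iteration 2/2 --
  RT 180: heading 0 -> 180
  FD 12.8: (-45.8,0) -> (-58.6,0) [heading=180, move]
  RT 180: heading 180 -> 0
  REPEAT 3 [
    -- iteration 1/3 --
    PU: pen up
    BK 11: (-58.6,0) -> (-69.6,0) [heading=0, move]
    -- iteration 2/3 --
    PU: pen up
    BK 11: (-69.6,0) -> (-80.6,0) [heading=0, move]
    -- iteration 3/3 --
    PU: pen up
    BK 11: (-80.6,0) -> (-91.6,0) [heading=0, move]
  ]
]
Final: pos=(-91.6,0), heading=0, 1 segment(s) drawn

Segment endpoints: x in {-12.8, 0}, y in {0, 0}
xmin=-12.8, ymin=0, xmax=0, ymax=0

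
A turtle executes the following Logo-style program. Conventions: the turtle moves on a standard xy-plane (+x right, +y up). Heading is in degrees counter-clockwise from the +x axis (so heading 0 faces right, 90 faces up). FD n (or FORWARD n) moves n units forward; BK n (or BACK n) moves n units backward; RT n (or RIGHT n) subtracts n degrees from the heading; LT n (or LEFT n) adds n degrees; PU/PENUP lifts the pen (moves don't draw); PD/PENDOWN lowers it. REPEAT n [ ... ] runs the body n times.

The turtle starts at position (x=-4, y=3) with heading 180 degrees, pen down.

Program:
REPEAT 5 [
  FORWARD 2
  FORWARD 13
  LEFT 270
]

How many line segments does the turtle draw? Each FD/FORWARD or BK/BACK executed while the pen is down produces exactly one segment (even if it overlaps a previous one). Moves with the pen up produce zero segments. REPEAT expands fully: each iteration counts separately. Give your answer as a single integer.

Answer: 10

Derivation:
Executing turtle program step by step:
Start: pos=(-4,3), heading=180, pen down
REPEAT 5 [
  -- iteration 1/5 --
  FD 2: (-4,3) -> (-6,3) [heading=180, draw]
  FD 13: (-6,3) -> (-19,3) [heading=180, draw]
  LT 270: heading 180 -> 90
  -- iteration 2/5 --
  FD 2: (-19,3) -> (-19,5) [heading=90, draw]
  FD 13: (-19,5) -> (-19,18) [heading=90, draw]
  LT 270: heading 90 -> 0
  -- iteration 3/5 --
  FD 2: (-19,18) -> (-17,18) [heading=0, draw]
  FD 13: (-17,18) -> (-4,18) [heading=0, draw]
  LT 270: heading 0 -> 270
  -- iteration 4/5 --
  FD 2: (-4,18) -> (-4,16) [heading=270, draw]
  FD 13: (-4,16) -> (-4,3) [heading=270, draw]
  LT 270: heading 270 -> 180
  -- iteration 5/5 --
  FD 2: (-4,3) -> (-6,3) [heading=180, draw]
  FD 13: (-6,3) -> (-19,3) [heading=180, draw]
  LT 270: heading 180 -> 90
]
Final: pos=(-19,3), heading=90, 10 segment(s) drawn
Segments drawn: 10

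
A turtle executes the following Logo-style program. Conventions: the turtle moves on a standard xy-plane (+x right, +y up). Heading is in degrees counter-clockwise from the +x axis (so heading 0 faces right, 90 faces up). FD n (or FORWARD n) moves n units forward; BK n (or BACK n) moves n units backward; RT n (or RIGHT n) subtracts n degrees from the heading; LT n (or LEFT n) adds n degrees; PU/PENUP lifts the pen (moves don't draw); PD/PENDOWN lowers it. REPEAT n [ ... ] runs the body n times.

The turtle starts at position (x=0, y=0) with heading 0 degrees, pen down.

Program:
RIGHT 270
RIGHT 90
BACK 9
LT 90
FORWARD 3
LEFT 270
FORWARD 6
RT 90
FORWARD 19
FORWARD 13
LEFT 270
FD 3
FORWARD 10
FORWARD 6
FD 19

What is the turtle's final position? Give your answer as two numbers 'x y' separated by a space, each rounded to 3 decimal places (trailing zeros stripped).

Answer: -41 -29

Derivation:
Executing turtle program step by step:
Start: pos=(0,0), heading=0, pen down
RT 270: heading 0 -> 90
RT 90: heading 90 -> 0
BK 9: (0,0) -> (-9,0) [heading=0, draw]
LT 90: heading 0 -> 90
FD 3: (-9,0) -> (-9,3) [heading=90, draw]
LT 270: heading 90 -> 0
FD 6: (-9,3) -> (-3,3) [heading=0, draw]
RT 90: heading 0 -> 270
FD 19: (-3,3) -> (-3,-16) [heading=270, draw]
FD 13: (-3,-16) -> (-3,-29) [heading=270, draw]
LT 270: heading 270 -> 180
FD 3: (-3,-29) -> (-6,-29) [heading=180, draw]
FD 10: (-6,-29) -> (-16,-29) [heading=180, draw]
FD 6: (-16,-29) -> (-22,-29) [heading=180, draw]
FD 19: (-22,-29) -> (-41,-29) [heading=180, draw]
Final: pos=(-41,-29), heading=180, 9 segment(s) drawn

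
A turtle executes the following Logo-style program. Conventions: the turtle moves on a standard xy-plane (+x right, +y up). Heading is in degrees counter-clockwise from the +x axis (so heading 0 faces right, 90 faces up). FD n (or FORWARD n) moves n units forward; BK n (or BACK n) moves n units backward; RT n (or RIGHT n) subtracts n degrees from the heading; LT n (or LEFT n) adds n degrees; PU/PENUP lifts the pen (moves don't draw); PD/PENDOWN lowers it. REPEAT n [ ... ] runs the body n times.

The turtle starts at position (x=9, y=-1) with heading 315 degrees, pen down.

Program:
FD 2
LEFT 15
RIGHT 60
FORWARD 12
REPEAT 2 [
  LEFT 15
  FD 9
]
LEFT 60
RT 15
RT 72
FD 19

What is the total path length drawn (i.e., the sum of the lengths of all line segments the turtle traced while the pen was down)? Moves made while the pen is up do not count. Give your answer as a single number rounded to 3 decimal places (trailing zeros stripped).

Answer: 51

Derivation:
Executing turtle program step by step:
Start: pos=(9,-1), heading=315, pen down
FD 2: (9,-1) -> (10.414,-2.414) [heading=315, draw]
LT 15: heading 315 -> 330
RT 60: heading 330 -> 270
FD 12: (10.414,-2.414) -> (10.414,-14.414) [heading=270, draw]
REPEAT 2 [
  -- iteration 1/2 --
  LT 15: heading 270 -> 285
  FD 9: (10.414,-14.414) -> (12.744,-23.108) [heading=285, draw]
  -- iteration 2/2 --
  LT 15: heading 285 -> 300
  FD 9: (12.744,-23.108) -> (17.244,-30.902) [heading=300, draw]
]
LT 60: heading 300 -> 0
RT 15: heading 0 -> 345
RT 72: heading 345 -> 273
FD 19: (17.244,-30.902) -> (18.238,-49.876) [heading=273, draw]
Final: pos=(18.238,-49.876), heading=273, 5 segment(s) drawn

Segment lengths:
  seg 1: (9,-1) -> (10.414,-2.414), length = 2
  seg 2: (10.414,-2.414) -> (10.414,-14.414), length = 12
  seg 3: (10.414,-14.414) -> (12.744,-23.108), length = 9
  seg 4: (12.744,-23.108) -> (17.244,-30.902), length = 9
  seg 5: (17.244,-30.902) -> (18.238,-49.876), length = 19
Total = 51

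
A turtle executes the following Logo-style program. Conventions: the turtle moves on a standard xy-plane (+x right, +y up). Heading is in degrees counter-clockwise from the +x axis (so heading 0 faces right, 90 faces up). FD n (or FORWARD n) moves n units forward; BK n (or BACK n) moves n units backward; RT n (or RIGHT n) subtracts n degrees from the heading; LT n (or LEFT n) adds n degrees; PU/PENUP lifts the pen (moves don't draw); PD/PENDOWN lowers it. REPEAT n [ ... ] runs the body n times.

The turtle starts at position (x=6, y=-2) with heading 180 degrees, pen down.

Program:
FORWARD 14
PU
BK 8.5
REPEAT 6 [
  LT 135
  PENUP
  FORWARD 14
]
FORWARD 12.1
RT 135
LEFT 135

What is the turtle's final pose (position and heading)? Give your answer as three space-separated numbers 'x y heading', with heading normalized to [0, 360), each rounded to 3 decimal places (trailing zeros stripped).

Executing turtle program step by step:
Start: pos=(6,-2), heading=180, pen down
FD 14: (6,-2) -> (-8,-2) [heading=180, draw]
PU: pen up
BK 8.5: (-8,-2) -> (0.5,-2) [heading=180, move]
REPEAT 6 [
  -- iteration 1/6 --
  LT 135: heading 180 -> 315
  PU: pen up
  FD 14: (0.5,-2) -> (10.399,-11.899) [heading=315, move]
  -- iteration 2/6 --
  LT 135: heading 315 -> 90
  PU: pen up
  FD 14: (10.399,-11.899) -> (10.399,2.101) [heading=90, move]
  -- iteration 3/6 --
  LT 135: heading 90 -> 225
  PU: pen up
  FD 14: (10.399,2.101) -> (0.5,-7.799) [heading=225, move]
  -- iteration 4/6 --
  LT 135: heading 225 -> 0
  PU: pen up
  FD 14: (0.5,-7.799) -> (14.5,-7.799) [heading=0, move]
  -- iteration 5/6 --
  LT 135: heading 0 -> 135
  PU: pen up
  FD 14: (14.5,-7.799) -> (4.601,2.101) [heading=135, move]
  -- iteration 6/6 --
  LT 135: heading 135 -> 270
  PU: pen up
  FD 14: (4.601,2.101) -> (4.601,-11.899) [heading=270, move]
]
FD 12.1: (4.601,-11.899) -> (4.601,-23.999) [heading=270, move]
RT 135: heading 270 -> 135
LT 135: heading 135 -> 270
Final: pos=(4.601,-23.999), heading=270, 1 segment(s) drawn

Answer: 4.601 -23.999 270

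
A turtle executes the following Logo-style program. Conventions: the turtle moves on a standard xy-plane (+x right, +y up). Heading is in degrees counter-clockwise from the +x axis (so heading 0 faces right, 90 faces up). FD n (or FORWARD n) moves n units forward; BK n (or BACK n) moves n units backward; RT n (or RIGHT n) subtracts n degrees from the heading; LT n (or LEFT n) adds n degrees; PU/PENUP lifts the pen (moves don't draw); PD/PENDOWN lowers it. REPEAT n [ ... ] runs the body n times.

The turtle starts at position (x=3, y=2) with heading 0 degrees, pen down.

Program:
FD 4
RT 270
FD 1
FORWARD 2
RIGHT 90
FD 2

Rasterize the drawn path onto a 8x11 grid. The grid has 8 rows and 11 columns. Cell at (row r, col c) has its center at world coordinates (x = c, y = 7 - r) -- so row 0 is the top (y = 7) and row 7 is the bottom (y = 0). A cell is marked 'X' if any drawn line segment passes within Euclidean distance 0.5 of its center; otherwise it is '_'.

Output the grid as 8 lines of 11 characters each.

Answer: ___________
___________
_______XXX_
_______X___
_______X___
___XXXXX___
___________
___________

Derivation:
Segment 0: (3,2) -> (7,2)
Segment 1: (7,2) -> (7,3)
Segment 2: (7,3) -> (7,5)
Segment 3: (7,5) -> (9,5)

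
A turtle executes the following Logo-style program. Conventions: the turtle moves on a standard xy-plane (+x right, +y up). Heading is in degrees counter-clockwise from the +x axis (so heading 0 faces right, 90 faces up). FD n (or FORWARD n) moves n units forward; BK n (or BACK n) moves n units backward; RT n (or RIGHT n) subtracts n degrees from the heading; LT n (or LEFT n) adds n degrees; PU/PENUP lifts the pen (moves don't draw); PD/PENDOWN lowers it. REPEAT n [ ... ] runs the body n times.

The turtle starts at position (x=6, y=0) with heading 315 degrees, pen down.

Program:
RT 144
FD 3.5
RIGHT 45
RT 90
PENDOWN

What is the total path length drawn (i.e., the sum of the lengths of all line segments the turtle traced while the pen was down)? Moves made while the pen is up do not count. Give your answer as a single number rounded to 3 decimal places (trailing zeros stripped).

Executing turtle program step by step:
Start: pos=(6,0), heading=315, pen down
RT 144: heading 315 -> 171
FD 3.5: (6,0) -> (2.543,0.548) [heading=171, draw]
RT 45: heading 171 -> 126
RT 90: heading 126 -> 36
PD: pen down
Final: pos=(2.543,0.548), heading=36, 1 segment(s) drawn

Segment lengths:
  seg 1: (6,0) -> (2.543,0.548), length = 3.5
Total = 3.5

Answer: 3.5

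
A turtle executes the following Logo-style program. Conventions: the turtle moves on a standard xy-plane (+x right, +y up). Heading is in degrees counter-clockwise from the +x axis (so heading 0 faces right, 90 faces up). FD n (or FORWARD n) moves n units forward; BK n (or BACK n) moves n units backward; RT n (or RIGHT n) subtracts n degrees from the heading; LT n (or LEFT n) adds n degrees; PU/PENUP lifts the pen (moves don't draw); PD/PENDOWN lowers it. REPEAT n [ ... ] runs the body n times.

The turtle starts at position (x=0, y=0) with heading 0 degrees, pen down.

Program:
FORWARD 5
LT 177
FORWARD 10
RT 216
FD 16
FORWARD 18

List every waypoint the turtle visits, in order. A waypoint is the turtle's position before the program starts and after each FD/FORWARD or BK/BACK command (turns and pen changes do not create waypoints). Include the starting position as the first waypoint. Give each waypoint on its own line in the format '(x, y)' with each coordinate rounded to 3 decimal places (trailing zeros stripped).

Executing turtle program step by step:
Start: pos=(0,0), heading=0, pen down
FD 5: (0,0) -> (5,0) [heading=0, draw]
LT 177: heading 0 -> 177
FD 10: (5,0) -> (-4.986,0.523) [heading=177, draw]
RT 216: heading 177 -> 321
FD 16: (-4.986,0.523) -> (7.448,-9.546) [heading=321, draw]
FD 18: (7.448,-9.546) -> (21.437,-20.874) [heading=321, draw]
Final: pos=(21.437,-20.874), heading=321, 4 segment(s) drawn
Waypoints (5 total):
(0, 0)
(5, 0)
(-4.986, 0.523)
(7.448, -9.546)
(21.437, -20.874)

Answer: (0, 0)
(5, 0)
(-4.986, 0.523)
(7.448, -9.546)
(21.437, -20.874)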